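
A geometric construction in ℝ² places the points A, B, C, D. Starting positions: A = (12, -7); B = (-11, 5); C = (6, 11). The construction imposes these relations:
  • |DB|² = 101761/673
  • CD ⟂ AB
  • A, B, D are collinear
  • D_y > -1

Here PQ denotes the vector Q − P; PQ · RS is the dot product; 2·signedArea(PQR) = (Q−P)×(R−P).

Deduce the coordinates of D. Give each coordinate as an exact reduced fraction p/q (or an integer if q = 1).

1. D_x = -66/673  [A, B, D are collinear ∩ CD ⟂ AB]
2. D_y = -463/673  [A, B, D are collinear ∩ CD ⟂ AB]
   → D = (-66/673, -463/673)

D = (-66/673, -463/673)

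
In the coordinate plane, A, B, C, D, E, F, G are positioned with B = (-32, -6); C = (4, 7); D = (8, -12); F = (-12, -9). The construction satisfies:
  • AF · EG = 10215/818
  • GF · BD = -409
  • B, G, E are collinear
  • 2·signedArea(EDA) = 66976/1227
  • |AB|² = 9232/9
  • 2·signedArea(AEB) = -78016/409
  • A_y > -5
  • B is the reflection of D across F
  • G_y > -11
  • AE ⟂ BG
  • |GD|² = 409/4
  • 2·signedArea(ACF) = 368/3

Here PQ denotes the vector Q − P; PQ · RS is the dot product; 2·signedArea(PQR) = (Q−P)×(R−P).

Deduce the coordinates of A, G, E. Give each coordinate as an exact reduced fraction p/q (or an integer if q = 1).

1. A_x = 0  [line 16·x + -16·y + -224/3 = 0 ∩ |AB|² = 9232/9]
2. A_y = -14/3  [line 16·x + -16·y + -224/3 = 0 ∩ |AB|² = 9232/9]
   → A = (0, -14/3)
3. G_x = -2  [line -40·x + 6·y + -17 = 0 ∩ |GD|² = 409/4]
4. G_y = -21/2  [line -40·x + 6·y + -17 = 0 ∩ |GD|² = 409/4]
   → G = (-2, -21/2)
5. E_x = -368/409  [2·signedArea(AEB) = -78016/409 ∩ B, G, E are collinear]
6. E_y = -4362/409  [2·signedArea(AEB) = -78016/409 ∩ B, G, E are collinear]
   → E = (-368/409, -4362/409)

A = (0, -14/3)
E = (-368/409, -4362/409)
G = (-2, -21/2)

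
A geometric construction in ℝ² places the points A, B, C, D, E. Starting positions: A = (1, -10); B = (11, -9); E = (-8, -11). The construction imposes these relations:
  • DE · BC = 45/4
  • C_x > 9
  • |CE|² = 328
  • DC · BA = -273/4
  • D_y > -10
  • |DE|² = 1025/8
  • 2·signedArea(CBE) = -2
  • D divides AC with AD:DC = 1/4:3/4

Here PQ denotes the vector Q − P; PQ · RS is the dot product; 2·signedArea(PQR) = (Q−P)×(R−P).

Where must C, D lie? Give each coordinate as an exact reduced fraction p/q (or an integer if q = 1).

1. C_x = 10  [line 2·x + -19·y + -191 = 0 ∩ |CE|² = 328]
2. C_y = -9  [line 2·x + -19·y + -191 = 0 ∩ |CE|² = 328]
   → C = (10, -9)
3. D_x = 13/4  [D divides AC with AD:DC = 1/4:3/4]
4. D_y = -39/4  [D divides AC with AD:DC = 1/4:3/4]
   → D = (13/4, -39/4)

C = (10, -9)
D = (13/4, -39/4)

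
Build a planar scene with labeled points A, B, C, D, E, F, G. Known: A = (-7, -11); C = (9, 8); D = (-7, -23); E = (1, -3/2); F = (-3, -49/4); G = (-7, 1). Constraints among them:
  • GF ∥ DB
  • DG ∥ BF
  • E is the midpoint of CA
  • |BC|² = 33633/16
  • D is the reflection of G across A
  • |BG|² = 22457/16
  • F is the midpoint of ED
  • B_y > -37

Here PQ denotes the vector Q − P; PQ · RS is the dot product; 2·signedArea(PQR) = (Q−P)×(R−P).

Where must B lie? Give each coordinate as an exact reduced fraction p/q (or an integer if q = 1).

1. B_x = -3  [DG ∥ BF ∩ GF ∥ DB]
2. B_y = -145/4  [DG ∥ BF ∩ GF ∥ DB]
   → B = (-3, -145/4)

B = (-3, -145/4)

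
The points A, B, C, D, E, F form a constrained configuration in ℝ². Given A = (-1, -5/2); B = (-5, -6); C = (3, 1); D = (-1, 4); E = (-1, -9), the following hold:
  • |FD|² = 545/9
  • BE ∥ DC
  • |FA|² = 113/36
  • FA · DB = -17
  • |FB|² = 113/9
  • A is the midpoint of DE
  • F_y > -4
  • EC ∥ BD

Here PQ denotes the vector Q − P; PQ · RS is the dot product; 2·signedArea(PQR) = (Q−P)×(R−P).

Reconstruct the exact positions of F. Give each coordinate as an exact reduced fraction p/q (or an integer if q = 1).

F = (-7/3, -11/3)

1. F_x = -7/3  [line 4·x + 10·y + 46 = 0 ∩ |FA|² = 113/36]
2. F_y = -11/3  [line 4·x + 10·y + 46 = 0 ∩ |FA|² = 113/36]
   → F = (-7/3, -11/3)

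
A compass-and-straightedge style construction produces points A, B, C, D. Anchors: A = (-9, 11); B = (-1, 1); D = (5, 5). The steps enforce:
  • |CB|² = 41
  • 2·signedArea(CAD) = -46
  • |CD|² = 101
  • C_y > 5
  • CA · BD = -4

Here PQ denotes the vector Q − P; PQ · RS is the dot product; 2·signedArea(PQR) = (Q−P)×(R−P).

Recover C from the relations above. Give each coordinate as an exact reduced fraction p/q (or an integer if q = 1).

1. C_x = -5  [2·signedArea(CAD) = -46 ∩ CA · BD = -4]
2. C_y = 6  [2·signedArea(CAD) = -46 ∩ CA · BD = -4]
   → C = (-5, 6)

C = (-5, 6)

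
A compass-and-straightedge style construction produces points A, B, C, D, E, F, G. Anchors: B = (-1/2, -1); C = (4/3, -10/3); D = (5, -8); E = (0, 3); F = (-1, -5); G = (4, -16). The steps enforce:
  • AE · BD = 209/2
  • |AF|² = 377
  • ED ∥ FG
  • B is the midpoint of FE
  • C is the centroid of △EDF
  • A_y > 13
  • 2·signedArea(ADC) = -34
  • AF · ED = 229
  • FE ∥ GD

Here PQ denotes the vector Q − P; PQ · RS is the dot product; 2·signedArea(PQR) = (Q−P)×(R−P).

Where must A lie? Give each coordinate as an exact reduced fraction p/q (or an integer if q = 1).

A = (-5, 14)

1. A_x = -5  [AF · ED = 229 ∩ AE · BD = 209/2]
2. A_y = 14  [AF · ED = 229 ∩ AE · BD = 209/2]
   → A = (-5, 14)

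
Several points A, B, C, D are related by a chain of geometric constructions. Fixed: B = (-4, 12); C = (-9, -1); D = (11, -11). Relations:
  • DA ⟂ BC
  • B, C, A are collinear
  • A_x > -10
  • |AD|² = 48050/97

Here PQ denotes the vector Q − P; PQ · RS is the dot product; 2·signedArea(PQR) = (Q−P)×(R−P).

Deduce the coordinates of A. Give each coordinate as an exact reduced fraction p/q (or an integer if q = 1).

1. A_x = -948/97  [B, C, A are collinear ∩ DA ⟂ BC]
2. A_y = -292/97  [B, C, A are collinear ∩ DA ⟂ BC]
   → A = (-948/97, -292/97)

A = (-948/97, -292/97)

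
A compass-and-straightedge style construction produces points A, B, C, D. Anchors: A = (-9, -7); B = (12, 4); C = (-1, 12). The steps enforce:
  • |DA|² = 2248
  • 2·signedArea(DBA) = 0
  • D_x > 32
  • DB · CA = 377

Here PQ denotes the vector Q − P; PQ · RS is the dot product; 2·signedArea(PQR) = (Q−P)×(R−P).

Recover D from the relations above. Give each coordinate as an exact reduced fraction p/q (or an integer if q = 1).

1. D_x = 33  [2·signedArea(DBA) = 0 ∩ DB · CA = 377]
2. D_y = 15  [2·signedArea(DBA) = 0 ∩ DB · CA = 377]
   → D = (33, 15)

D = (33, 15)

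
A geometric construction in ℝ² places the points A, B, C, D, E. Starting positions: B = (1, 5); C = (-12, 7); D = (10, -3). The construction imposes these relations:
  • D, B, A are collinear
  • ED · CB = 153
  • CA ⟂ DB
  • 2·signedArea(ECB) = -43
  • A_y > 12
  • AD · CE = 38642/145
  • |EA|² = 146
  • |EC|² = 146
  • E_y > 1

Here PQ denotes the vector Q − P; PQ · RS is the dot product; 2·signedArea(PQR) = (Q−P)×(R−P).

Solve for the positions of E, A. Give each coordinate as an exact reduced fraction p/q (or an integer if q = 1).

1. E_x = -1  [ED · CB = 153 ∩ 2·signedArea(ECB) = -43]
2. E_y = 2  [ED · CB = 153 ∩ 2·signedArea(ECB) = -43]
   → E = (-1, 2)
3. A_x = -1052/145  [D, B, A are collinear ∩ CA ⟂ DB]
4. A_y = 1789/145  [D, B, A are collinear ∩ CA ⟂ DB]
   → A = (-1052/145, 1789/145)

A = (-1052/145, 1789/145)
E = (-1, 2)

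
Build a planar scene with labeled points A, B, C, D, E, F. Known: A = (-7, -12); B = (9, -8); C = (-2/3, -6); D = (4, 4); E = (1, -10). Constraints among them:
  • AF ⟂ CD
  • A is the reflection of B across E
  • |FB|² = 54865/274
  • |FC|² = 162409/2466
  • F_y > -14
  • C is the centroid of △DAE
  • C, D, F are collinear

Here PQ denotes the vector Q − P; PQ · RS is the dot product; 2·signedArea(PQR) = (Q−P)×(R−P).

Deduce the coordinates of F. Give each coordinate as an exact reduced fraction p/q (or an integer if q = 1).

F = (-1123/274, -3659/274)

1. F_x = -1123/274  [C, D, F are collinear ∩ AF ⟂ CD]
2. F_y = -3659/274  [C, D, F are collinear ∩ AF ⟂ CD]
   → F = (-1123/274, -3659/274)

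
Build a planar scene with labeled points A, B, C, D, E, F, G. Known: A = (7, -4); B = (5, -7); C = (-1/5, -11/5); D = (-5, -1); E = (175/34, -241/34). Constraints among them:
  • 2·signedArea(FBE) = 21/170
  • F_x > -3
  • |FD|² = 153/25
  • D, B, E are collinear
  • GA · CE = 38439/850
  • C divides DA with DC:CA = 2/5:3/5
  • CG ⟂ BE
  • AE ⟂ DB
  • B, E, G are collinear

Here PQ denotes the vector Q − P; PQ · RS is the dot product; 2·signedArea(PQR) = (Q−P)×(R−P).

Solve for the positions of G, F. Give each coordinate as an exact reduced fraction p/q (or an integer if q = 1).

F = (-13/5, -8/5)
G = (-16/17, -292/85)

1. G_x = -16/17  [B, E, G are collinear ∩ CG ⟂ BE]
2. G_y = -292/85  [B, E, G are collinear ∩ CG ⟂ BE]
   → G = (-16/17, -292/85)
3. F_x = -13/5  [line 3/34·x + 5/34·y + 79/170 = 0 ∩ |FD|² = 153/25]
4. F_y = -8/5  [line 3/34·x + 5/34·y + 79/170 = 0 ∩ |FD|² = 153/25]
   → F = (-13/5, -8/5)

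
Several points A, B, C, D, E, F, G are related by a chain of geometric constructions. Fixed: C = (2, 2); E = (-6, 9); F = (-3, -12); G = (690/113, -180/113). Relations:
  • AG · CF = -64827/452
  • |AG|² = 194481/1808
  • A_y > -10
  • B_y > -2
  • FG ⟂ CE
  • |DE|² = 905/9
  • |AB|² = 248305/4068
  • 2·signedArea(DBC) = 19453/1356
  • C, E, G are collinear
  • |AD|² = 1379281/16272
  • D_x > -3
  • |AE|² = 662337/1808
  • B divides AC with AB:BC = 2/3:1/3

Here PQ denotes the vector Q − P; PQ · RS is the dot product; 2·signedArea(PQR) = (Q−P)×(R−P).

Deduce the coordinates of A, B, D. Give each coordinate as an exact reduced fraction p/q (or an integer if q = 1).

A = (-327/452, -1062/113)
B = (1481/1356, -610/339)
D = (-7/3, -1/3)

1. A_x = -327/452  [line 5·x + 14·y + 61107/452 = 0 ∩ |AG|² = 194481/1808]
2. A_y = -1062/113  [line 5·x + 14·y + 61107/452 = 0 ∩ |AG|² = 194481/1808]
   → A = (-327/452, -1062/113)
3. B_x = 1481/1356  [B divides AC with AB:BC = 2/3:1/3]
4. B_y = -610/339  [B divides AC with AB:BC = 2/3:1/3]
   → B = (1481/1356, -610/339)
5. D_x = -7/3  [line -1288/339·x + 1231/1356·y + -11611/1356 = 0 ∩ |AD|² = 1379281/16272]
6. D_y = -1/3  [line -1288/339·x + 1231/1356·y + -11611/1356 = 0 ∩ |AD|² = 1379281/16272]
   → D = (-7/3, -1/3)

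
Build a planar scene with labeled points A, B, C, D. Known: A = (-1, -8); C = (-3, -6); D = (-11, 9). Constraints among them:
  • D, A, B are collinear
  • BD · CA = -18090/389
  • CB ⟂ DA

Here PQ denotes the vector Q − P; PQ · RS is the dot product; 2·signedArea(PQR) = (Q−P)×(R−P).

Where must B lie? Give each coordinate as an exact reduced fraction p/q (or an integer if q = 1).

B = (-929/389, -2194/389)

1. B_x = -929/389  [D, A, B are collinear ∩ CB ⟂ DA]
2. B_y = -2194/389  [D, A, B are collinear ∩ CB ⟂ DA]
   → B = (-929/389, -2194/389)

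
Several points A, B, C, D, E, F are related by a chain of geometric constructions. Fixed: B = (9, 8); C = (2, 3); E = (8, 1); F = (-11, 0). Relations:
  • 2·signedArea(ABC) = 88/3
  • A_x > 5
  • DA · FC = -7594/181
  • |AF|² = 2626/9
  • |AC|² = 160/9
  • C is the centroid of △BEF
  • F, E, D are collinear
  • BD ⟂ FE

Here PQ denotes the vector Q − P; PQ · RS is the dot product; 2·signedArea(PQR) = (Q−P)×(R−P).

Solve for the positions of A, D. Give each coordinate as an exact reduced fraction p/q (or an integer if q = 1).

A = (6, 5/3)
D = (1695/181, 194/181)

1. A_x = 6  [line 5·x + -7·y + -55/3 = 0 ∩ |AC|² = 160/9]
2. A_y = 5/3  [line 5·x + -7·y + -55/3 = 0 ∩ |AC|² = 160/9]
   → A = (6, 5/3)
3. D_x = 1695/181  [F, E, D are collinear ∩ BD ⟂ FE]
4. D_y = 194/181  [F, E, D are collinear ∩ BD ⟂ FE]
   → D = (1695/181, 194/181)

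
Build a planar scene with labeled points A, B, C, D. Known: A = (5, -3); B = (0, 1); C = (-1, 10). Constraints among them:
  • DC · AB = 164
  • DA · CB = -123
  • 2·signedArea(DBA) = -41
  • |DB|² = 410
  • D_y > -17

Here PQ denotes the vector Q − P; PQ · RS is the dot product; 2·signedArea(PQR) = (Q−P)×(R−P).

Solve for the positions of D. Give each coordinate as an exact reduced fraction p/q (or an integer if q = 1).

1. D_x = 11  [2·signedArea(DBA) = -41 ∩ DC · AB = 164]
2. D_y = -16  [2·signedArea(DBA) = -41 ∩ DC · AB = 164]
   → D = (11, -16)

D = (11, -16)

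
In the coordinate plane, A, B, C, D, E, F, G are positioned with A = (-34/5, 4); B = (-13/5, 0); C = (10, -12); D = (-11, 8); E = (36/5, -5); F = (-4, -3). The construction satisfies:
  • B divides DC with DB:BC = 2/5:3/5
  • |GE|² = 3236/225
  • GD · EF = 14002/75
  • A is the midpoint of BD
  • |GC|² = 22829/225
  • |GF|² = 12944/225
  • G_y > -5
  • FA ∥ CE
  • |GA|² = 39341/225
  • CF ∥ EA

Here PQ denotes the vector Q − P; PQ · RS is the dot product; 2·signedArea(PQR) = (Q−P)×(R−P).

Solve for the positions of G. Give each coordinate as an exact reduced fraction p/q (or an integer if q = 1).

1. G_x = 52/15  [line 56/5·x + -2·y + -3562/75 = 0 ∩ |GE|² = 3236/225]
2. G_y = -13/3  [line 56/5·x + -2·y + -3562/75 = 0 ∩ |GE|² = 3236/225]
   → G = (52/15, -13/3)

G = (52/15, -13/3)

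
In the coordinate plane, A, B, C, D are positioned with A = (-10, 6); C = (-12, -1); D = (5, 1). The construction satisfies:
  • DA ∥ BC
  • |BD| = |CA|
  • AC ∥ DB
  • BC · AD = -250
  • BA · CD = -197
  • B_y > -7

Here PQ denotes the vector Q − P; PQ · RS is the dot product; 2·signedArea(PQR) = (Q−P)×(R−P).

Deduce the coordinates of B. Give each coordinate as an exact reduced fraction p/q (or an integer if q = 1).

B = (3, -6)

1. B_x = 3  [DA ∥ BC ∩ AC ∥ DB]
2. B_y = -6  [DA ∥ BC ∩ AC ∥ DB]
   → B = (3, -6)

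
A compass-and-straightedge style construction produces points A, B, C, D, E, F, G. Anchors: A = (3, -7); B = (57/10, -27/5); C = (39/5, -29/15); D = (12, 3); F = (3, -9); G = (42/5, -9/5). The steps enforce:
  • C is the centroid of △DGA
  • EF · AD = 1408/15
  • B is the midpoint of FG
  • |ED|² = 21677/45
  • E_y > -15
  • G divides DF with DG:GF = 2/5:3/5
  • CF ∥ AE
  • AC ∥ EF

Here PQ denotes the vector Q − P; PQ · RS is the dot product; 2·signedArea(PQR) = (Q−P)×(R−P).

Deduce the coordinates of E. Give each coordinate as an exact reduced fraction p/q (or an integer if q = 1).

E = (-9/5, -211/15)

1. E_x = -9/5  [AC ∥ EF ∩ CF ∥ AE]
2. E_y = -211/15  [AC ∥ EF ∩ CF ∥ AE]
   → E = (-9/5, -211/15)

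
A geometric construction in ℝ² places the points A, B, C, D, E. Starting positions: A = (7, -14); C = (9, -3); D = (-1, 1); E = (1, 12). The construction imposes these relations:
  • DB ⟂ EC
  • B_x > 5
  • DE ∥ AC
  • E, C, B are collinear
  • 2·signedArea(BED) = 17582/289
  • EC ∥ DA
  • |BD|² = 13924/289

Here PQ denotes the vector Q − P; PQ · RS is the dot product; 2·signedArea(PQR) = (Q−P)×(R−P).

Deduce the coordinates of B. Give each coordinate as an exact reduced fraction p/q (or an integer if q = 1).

B = (1481/289, 1233/289)

1. B_x = 1481/289  [E, C, B are collinear ∩ DB ⟂ EC]
2. B_y = 1233/289  [E, C, B are collinear ∩ DB ⟂ EC]
   → B = (1481/289, 1233/289)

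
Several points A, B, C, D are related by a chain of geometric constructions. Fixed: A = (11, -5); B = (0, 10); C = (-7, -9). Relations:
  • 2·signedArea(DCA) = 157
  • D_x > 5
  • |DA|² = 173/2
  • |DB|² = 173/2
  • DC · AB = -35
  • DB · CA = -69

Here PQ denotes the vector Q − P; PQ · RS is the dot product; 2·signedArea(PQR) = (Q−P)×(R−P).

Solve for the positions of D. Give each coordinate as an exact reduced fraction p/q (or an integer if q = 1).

1. D_x = 11/2  [DC · AB = -35 ∩ DB · CA = -69]
2. D_y = 5/2  [DC · AB = -35 ∩ DB · CA = -69]
   → D = (11/2, 5/2)

D = (11/2, 5/2)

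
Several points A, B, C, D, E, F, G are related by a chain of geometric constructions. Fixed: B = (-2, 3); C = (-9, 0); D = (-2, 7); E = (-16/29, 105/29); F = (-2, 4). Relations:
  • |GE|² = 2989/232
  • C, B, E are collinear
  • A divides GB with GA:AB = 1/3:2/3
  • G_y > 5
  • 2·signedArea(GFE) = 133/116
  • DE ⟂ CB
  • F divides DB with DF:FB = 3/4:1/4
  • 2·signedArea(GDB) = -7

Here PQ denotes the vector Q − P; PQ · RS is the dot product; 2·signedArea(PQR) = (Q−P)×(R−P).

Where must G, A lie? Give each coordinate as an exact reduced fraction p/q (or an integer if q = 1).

A = (-19/6, 9/2)
G = (-15/4, 21/4)

1. G_x = -15/4  [2·signedArea(GDB) = -7 ∩ 2·signedArea(GFE) = 133/116]
2. G_y = 21/4  [2·signedArea(GDB) = -7 ∩ 2·signedArea(GFE) = 133/116]
   → G = (-15/4, 21/4)
3. A_x = -19/6  [A divides GB with GA:AB = 1/3:2/3]
4. A_y = 9/2  [A divides GB with GA:AB = 1/3:2/3]
   → A = (-19/6, 9/2)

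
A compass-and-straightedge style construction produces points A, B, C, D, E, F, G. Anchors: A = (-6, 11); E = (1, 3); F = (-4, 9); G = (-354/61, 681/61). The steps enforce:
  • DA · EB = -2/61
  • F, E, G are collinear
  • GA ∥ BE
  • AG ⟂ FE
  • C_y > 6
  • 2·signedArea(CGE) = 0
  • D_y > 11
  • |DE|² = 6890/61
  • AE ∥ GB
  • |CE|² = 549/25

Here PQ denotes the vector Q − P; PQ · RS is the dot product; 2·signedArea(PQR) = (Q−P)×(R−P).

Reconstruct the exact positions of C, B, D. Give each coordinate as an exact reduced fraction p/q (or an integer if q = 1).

B = (73/61, 193/61)
C = (-2, 33/5)
D = (-360/61, 676/61)

1. C_x = -2  [line 498/61·x + 415/61·y + -1743/61 = 0 ∩ |CE|² = 549/25]
2. C_y = 33/5  [line 498/61·x + 415/61·y + -1743/61 = 0 ∩ |CE|² = 549/25]
   → C = (-2, 33/5)
3. B_x = 73/61  [GA ∥ BE ∩ AE ∥ GB]
4. B_y = 193/61  [GA ∥ BE ∩ AE ∥ GB]
   → B = (73/61, 193/61)
5. D_x = -360/61  [line -12/61·x + -10/61·y + 40/61 = 0 ∩ |DE|² = 6890/61]
6. D_y = 676/61  [line -12/61·x + -10/61·y + 40/61 = 0 ∩ |DE|² = 6890/61]
   → D = (-360/61, 676/61)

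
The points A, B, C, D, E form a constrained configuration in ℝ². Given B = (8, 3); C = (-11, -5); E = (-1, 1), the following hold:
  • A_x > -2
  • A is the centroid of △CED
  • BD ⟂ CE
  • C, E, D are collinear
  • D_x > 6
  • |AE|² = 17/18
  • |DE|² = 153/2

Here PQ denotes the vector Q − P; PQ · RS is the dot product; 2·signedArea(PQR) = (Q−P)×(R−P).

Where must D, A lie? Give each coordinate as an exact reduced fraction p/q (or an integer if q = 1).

A = (-11/6, 1/2)
D = (13/2, 11/2)

1. D_x = 13/2  [C, E, D are collinear ∩ BD ⟂ CE]
2. D_y = 11/2  [C, E, D are collinear ∩ BD ⟂ CE]
   → D = (13/2, 11/2)
3. A_x = -11/6  [A is the centroid of △CED]
4. A_y = 1/2  [A is the centroid of △CED]
   → A = (-11/6, 1/2)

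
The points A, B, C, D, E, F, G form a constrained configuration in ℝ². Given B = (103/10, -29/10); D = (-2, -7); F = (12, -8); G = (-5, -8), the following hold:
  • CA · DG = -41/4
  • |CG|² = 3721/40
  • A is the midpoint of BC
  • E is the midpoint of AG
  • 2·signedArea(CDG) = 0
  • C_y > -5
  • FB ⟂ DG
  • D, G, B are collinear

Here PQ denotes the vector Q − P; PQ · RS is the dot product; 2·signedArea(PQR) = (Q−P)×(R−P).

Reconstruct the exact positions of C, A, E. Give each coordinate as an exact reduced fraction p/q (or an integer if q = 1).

A = (289/40, -157/40)
C = (83/20, -99/20)
E = (89/80, -477/80)

1. C_x = 83/20  [line 1·x + -3·y + -19 = 0 ∩ |CG|² = 3721/40]
2. C_y = -99/20  [line 1·x + -3·y + -19 = 0 ∩ |CG|² = 3721/40]
   → C = (83/20, -99/20)
3. A_x = 289/40  [A is the midpoint of BC]
4. A_y = -157/40  [A is the midpoint of BC]
   → A = (289/40, -157/40)
5. E_x = 89/80  [E is the midpoint of AG]
6. E_y = -477/80  [E is the midpoint of AG]
   → E = (89/80, -477/80)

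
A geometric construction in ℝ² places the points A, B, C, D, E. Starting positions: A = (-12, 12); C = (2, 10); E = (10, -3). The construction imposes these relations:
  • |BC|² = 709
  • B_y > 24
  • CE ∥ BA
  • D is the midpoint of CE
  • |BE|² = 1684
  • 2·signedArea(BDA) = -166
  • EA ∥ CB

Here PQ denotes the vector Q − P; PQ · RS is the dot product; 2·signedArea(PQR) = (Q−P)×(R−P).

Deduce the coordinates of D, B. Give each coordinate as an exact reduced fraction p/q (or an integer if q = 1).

B = (-20, 25)
D = (6, 7/2)

1. D_x = 6  [D is the midpoint of CE]
2. D_y = 7/2  [D is the midpoint of CE]
   → D = (6, 7/2)
3. B_x = -20  [CE ∥ BA ∩ EA ∥ CB]
4. B_y = 25  [CE ∥ BA ∩ EA ∥ CB]
   → B = (-20, 25)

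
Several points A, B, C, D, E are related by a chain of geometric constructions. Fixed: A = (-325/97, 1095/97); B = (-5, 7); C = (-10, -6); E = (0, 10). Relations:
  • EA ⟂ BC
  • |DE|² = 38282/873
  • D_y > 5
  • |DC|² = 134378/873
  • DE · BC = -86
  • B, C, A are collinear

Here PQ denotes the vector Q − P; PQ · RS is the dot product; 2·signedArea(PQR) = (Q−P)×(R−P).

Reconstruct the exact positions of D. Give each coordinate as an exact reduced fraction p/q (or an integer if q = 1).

D = (-1295/291, 1483/291)

1. D_x = -1295/291  [line 5·x + 13·y + -44 = 0 ∩ |DE|² = 38282/873]
2. D_y = 1483/291  [line 5·x + 13·y + -44 = 0 ∩ |DE|² = 38282/873]
   → D = (-1295/291, 1483/291)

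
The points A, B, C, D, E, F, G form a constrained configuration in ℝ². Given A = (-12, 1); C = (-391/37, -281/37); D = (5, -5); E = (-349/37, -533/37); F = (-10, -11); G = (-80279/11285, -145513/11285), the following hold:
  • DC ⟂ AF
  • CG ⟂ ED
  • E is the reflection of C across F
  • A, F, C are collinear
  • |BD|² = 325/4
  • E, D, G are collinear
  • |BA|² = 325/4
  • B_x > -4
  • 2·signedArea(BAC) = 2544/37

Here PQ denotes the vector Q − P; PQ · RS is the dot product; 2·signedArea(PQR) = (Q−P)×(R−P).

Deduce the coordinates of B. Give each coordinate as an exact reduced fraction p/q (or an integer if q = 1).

B = (-7/2, -2)

1. B_x = -7/2  [line 318/37·x + 53/37·y + 1219/37 = 0 ∩ |BA|² = 325/4]
2. B_y = -2  [line 318/37·x + 53/37·y + 1219/37 = 0 ∩ |BA|² = 325/4]
   → B = (-7/2, -2)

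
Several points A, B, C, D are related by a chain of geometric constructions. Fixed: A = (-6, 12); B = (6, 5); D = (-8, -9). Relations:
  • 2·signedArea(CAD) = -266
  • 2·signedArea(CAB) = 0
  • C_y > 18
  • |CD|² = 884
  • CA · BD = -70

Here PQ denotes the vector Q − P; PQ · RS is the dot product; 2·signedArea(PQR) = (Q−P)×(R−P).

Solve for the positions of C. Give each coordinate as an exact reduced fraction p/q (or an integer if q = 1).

C = (-18, 19)

1. C_x = -18  [2·signedArea(CAB) = 0 ∩ CA · BD = -70]
2. C_y = 19  [2·signedArea(CAB) = 0 ∩ CA · BD = -70]
   → C = (-18, 19)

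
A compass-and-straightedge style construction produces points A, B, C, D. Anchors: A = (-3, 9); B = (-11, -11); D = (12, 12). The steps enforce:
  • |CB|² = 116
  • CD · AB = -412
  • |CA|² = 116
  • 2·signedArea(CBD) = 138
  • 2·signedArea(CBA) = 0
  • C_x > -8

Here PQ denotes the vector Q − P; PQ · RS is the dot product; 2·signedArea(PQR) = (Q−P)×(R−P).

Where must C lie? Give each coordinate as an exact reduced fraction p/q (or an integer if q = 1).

1. C_x = -7  [2·signedArea(CBA) = 0 ∩ CD · AB = -412]
2. C_y = -1  [2·signedArea(CBA) = 0 ∩ CD · AB = -412]
   → C = (-7, -1)

C = (-7, -1)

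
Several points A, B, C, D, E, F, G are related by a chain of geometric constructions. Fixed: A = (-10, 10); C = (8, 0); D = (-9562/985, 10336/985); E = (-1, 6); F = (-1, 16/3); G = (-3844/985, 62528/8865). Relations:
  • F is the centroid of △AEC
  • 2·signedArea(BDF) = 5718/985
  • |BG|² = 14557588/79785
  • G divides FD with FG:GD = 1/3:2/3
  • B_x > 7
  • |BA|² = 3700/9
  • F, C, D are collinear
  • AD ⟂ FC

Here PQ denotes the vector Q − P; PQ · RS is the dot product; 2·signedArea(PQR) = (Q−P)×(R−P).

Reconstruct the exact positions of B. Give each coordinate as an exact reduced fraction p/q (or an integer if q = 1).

1. B_x = 8  [line 15248/2955·x + 8577/985·y + -139138/2955 = 0 ∩ |BG|² = 14557588/79785]
2. B_y = 2/3  [line 15248/2955·x + 8577/985·y + -139138/2955 = 0 ∩ |BG|² = 14557588/79785]
   → B = (8, 2/3)

B = (8, 2/3)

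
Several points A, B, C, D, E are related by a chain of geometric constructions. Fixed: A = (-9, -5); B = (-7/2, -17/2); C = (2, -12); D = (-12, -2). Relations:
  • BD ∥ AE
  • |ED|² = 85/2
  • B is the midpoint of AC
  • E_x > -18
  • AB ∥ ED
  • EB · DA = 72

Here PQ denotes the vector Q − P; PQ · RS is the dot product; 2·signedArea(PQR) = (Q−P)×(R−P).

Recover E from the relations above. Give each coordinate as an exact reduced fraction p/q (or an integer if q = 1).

1. E_x = -35/2  [AB ∥ ED ∩ BD ∥ AE]
2. E_y = 3/2  [AB ∥ ED ∩ BD ∥ AE]
   → E = (-35/2, 3/2)

E = (-35/2, 3/2)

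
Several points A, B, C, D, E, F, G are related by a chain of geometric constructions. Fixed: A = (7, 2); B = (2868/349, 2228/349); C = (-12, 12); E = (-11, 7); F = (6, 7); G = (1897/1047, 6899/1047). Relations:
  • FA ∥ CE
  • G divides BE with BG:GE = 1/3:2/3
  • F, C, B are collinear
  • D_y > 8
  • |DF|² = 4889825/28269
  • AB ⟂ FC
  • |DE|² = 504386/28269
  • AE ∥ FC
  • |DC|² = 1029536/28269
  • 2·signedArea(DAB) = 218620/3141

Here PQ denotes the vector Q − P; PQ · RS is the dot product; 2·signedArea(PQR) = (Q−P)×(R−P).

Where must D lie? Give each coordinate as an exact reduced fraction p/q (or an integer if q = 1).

D = (-22184/3141, 26792/3141)

1. D_x = -22184/3141  [line -1530/349·x + 425/349·y + -129880/3141 = 0 ∩ |DE|² = 504386/28269]
2. D_y = 26792/3141  [line -1530/349·x + 425/349·y + -129880/3141 = 0 ∩ |DE|² = 504386/28269]
   → D = (-22184/3141, 26792/3141)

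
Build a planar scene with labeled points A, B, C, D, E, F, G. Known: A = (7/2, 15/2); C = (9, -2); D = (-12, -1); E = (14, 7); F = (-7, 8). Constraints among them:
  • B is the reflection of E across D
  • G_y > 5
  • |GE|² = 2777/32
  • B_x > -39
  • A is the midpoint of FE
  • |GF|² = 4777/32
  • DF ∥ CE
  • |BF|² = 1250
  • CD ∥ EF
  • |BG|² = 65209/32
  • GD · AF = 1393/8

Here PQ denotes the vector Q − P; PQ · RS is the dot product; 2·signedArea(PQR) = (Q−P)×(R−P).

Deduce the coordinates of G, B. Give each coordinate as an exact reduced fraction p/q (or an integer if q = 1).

1. B_x = -38  [B is the reflection of E across D]
2. B_y = -9  [B is the reflection of E across D]
   → B = (-38, -9)
3. G_x = 39/8  [line 21/2·x + -1/2·y + -389/8 = 0 ∩ |BG|² = 65209/32]
4. G_y = 41/8  [line 21/2·x + -1/2·y + -389/8 = 0 ∩ |BG|² = 65209/32]
   → G = (39/8, 41/8)

B = (-38, -9)
G = (39/8, 41/8)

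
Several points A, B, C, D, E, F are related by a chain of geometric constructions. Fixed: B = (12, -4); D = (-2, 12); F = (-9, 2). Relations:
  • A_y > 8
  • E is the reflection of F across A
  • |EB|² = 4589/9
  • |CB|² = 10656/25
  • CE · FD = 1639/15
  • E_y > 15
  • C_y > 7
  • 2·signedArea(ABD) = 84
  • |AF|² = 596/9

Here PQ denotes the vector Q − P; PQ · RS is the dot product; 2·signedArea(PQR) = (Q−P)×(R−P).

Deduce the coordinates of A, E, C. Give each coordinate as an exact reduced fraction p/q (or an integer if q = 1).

A = (-13/3, 26/3)
C = (-24/5, 8)
E = (1/3, 46/3)

1. A_x = -13/3  [line -16·x + -14·y + 52 = 0 ∩ |AF|² = 596/9]
2. A_y = 26/3  [line -16·x + -14·y + 52 = 0 ∩ |AF|² = 596/9]
   → A = (-13/3, 26/3)
3. E_x = 1/3  [E is the reflection of F across A]
4. E_y = 46/3  [E is the reflection of F across A]
   → E = (1/3, 46/3)
5. C_x = -24/5  [line -7·x + -10·y + 232/5 = 0 ∩ |CB|² = 10656/25]
6. C_y = 8  [line -7·x + -10·y + 232/5 = 0 ∩ |CB|² = 10656/25]
   → C = (-24/5, 8)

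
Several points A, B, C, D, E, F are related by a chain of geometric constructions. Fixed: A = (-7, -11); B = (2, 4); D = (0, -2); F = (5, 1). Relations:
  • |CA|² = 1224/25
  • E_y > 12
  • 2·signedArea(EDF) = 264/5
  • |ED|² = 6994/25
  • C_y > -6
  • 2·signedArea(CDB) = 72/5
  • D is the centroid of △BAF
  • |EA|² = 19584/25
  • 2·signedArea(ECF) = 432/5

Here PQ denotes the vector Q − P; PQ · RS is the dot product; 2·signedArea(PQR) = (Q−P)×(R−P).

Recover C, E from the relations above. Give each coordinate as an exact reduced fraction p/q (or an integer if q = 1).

C = (-17/5, -5)
E = (37/5, 13)

1. C_x = -17/5  [line -6·x + 2·y + -52/5 = 0 ∩ |CA|² = 1224/25]
2. C_y = -5  [line -6·x + 2·y + -52/5 = 0 ∩ |CA|² = 1224/25]
   → C = (-17/5, -5)
3. E_x = 37/5  [2·signedArea(EDF) = 264/5 ∩ 2·signedArea(ECF) = 432/5]
4. E_y = 13  [2·signedArea(EDF) = 264/5 ∩ 2·signedArea(ECF) = 432/5]
   → E = (37/5, 13)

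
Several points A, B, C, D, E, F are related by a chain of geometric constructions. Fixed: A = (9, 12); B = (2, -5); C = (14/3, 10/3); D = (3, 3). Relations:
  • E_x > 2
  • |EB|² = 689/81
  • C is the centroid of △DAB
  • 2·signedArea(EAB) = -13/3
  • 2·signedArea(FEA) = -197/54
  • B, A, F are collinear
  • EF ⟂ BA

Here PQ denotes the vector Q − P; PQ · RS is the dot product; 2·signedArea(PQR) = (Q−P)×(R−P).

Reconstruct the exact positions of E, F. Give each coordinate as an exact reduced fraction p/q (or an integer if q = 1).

E = (26/9, -20/9)
F = (727/234, -541/234)

1. E_x = 26/9  [line 17·x + -7·y + -194/3 = 0 ∩ |EB|² = 689/81]
2. E_y = -20/9  [line 17·x + -7·y + -194/3 = 0 ∩ |EB|² = 689/81]
   → E = (26/9, -20/9)
3. F_x = 727/234  [B, A, F are collinear ∩ EF ⟂ BA]
4. F_y = -541/234  [B, A, F are collinear ∩ EF ⟂ BA]
   → F = (727/234, -541/234)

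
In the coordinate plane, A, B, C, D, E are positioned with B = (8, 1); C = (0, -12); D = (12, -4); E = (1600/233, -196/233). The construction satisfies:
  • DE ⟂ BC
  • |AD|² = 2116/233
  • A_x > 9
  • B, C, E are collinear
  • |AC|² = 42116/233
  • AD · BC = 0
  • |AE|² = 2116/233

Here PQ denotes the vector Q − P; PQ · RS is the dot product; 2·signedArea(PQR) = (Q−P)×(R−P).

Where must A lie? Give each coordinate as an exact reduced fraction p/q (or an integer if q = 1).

A = (2198/233, -564/233)

1. A_x = 2198/233  [line 8·x + 13·y + -44 = 0 ∩ |AC|² = 42116/233]
2. A_y = -564/233  [line 8·x + 13·y + -44 = 0 ∩ |AC|² = 42116/233]
   → A = (2198/233, -564/233)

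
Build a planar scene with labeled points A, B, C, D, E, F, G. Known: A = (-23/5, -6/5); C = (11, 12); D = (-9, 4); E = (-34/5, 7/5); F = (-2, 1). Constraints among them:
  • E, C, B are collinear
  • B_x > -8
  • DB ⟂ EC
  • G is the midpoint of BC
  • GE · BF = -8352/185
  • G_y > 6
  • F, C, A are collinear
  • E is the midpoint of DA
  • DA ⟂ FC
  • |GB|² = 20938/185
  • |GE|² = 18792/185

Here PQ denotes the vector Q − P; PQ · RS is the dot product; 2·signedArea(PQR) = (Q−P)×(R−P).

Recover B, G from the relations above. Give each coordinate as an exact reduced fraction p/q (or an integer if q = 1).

B = (-1347/185, 206/185)
G = (344/185, 1213/185)

1. B_x = -1347/185  [E, C, B are collinear ∩ DB ⟂ EC]
2. B_y = 206/185  [E, C, B are collinear ∩ DB ⟂ EC]
   → B = (-1347/185, 206/185)
3. G_x = 344/185  [G is the midpoint of BC]
4. G_y = 1213/185  [G is the midpoint of BC]
   → G = (344/185, 1213/185)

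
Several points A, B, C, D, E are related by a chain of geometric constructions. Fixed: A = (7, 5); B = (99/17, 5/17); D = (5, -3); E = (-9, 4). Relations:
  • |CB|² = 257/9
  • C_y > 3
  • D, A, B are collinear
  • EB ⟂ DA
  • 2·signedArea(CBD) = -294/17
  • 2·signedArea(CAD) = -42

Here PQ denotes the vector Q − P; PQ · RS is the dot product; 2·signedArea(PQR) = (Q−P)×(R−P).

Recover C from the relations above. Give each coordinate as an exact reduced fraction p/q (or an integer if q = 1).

C = (65/51, 158/51)

1. C_x = 65/51  [line 8·x + -2·y + -4 = 0 ∩ |CB|² = 257/9]
2. C_y = 158/51  [line 8·x + -2·y + -4 = 0 ∩ |CB|² = 257/9]
   → C = (65/51, 158/51)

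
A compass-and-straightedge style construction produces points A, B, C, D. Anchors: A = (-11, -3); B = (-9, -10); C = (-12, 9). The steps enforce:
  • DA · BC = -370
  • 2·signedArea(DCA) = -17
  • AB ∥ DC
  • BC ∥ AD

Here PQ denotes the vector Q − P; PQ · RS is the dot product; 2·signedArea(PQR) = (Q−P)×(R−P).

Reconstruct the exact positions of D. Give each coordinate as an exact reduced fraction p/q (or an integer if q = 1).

1. D_x = -14  [AB ∥ DC ∩ BC ∥ AD]
2. D_y = 16  [AB ∥ DC ∩ BC ∥ AD]
   → D = (-14, 16)

D = (-14, 16)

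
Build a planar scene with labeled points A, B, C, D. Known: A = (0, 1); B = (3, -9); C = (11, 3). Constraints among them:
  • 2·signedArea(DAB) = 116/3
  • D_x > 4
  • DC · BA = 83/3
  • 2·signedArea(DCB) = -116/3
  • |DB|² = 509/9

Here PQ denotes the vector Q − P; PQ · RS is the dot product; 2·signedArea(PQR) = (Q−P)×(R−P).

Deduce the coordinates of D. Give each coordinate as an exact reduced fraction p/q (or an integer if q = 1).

D = (14/3, -5/3)

1. D_x = 14/3  [2·signedArea(DAB) = 116/3 ∩ 2·signedArea(DCB) = -116/3]
2. D_y = -5/3  [2·signedArea(DAB) = 116/3 ∩ 2·signedArea(DCB) = -116/3]
   → D = (14/3, -5/3)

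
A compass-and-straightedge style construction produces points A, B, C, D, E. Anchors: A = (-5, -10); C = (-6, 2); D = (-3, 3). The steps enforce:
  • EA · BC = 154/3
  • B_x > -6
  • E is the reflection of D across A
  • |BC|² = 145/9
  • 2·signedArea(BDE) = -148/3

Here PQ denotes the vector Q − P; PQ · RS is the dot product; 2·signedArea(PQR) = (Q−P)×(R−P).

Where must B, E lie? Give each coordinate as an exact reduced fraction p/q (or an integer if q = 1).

1. E_x = -7  [E is the reflection of D across A]
2. E_y = -23  [E is the reflection of D across A]
   → E = (-7, -23)
3. B_x = -17/3  [2·signedArea(BDE) = -148/3 ∩ EA · BC = 154/3]
4. B_y = -2  [2·signedArea(BDE) = -148/3 ∩ EA · BC = 154/3]
   → B = (-17/3, -2)

B = (-17/3, -2)
E = (-7, -23)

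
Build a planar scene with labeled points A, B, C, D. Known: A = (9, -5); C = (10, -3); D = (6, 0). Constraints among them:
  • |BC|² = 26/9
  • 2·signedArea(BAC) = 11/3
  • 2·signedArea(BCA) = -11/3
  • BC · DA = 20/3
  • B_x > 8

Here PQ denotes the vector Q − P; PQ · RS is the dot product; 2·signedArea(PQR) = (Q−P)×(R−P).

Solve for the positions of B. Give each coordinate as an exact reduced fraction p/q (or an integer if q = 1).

B = (25/3, -8/3)

1. B_x = 25/3  [2·signedArea(BAC) = 11/3 ∩ BC · DA = 20/3]
2. B_y = -8/3  [2·signedArea(BAC) = 11/3 ∩ BC · DA = 20/3]
   → B = (25/3, -8/3)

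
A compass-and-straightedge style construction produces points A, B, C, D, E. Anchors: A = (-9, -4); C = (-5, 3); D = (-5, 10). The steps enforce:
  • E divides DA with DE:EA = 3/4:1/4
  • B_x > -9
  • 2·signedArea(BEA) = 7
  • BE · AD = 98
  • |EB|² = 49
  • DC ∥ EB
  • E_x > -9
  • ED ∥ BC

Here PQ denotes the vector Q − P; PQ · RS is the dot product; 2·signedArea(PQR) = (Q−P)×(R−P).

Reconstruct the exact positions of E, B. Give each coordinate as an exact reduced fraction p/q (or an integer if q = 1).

B = (-8, -15/2)
E = (-8, -1/2)

1. E_x = -8  [E divides DA with DE:EA = 3/4:1/4]
2. E_y = -1/2  [E divides DA with DE:EA = 3/4:1/4]
   → E = (-8, -1/2)
3. B_x = -8  [ED ∥ BC ∩ DC ∥ EB]
4. B_y = -15/2  [ED ∥ BC ∩ DC ∥ EB]
   → B = (-8, -15/2)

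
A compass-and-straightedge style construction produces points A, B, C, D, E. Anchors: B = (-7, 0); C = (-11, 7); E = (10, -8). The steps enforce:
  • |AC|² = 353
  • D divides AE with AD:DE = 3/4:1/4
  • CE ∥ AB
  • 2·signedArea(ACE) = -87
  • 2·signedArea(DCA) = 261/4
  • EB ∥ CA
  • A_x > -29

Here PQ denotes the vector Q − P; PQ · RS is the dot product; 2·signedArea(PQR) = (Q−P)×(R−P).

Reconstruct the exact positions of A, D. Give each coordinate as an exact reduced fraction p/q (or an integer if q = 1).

A = (-28, 15)
D = (1/2, -9/4)

1. A_x = -28  [CE ∥ AB ∩ EB ∥ CA]
2. A_y = 15  [CE ∥ AB ∩ EB ∥ CA]
   → A = (-28, 15)
3. D_x = 1/2  [D divides AE with AD:DE = 3/4:1/4]
4. D_y = -9/4  [D divides AE with AD:DE = 3/4:1/4]
   → D = (1/2, -9/4)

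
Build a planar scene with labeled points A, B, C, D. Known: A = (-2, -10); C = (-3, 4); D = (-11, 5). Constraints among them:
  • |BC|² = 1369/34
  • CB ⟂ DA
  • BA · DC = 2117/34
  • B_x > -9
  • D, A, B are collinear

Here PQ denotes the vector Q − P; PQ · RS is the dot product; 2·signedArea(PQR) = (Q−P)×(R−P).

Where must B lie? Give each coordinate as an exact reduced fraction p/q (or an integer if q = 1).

B = (-287/34, 25/34)

1. B_x = -287/34  [D, A, B are collinear ∩ CB ⟂ DA]
2. B_y = 25/34  [D, A, B are collinear ∩ CB ⟂ DA]
   → B = (-287/34, 25/34)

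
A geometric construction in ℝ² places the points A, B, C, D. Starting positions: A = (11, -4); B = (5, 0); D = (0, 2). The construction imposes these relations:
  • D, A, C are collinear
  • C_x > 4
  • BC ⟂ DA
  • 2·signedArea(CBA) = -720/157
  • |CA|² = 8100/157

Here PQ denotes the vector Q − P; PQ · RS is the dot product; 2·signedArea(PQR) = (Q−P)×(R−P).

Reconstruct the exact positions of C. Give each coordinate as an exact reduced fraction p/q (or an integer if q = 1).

1. C_x = 737/157  [D, A, C are collinear ∩ BC ⟂ DA]
2. C_y = -88/157  [D, A, C are collinear ∩ BC ⟂ DA]
   → C = (737/157, -88/157)

C = (737/157, -88/157)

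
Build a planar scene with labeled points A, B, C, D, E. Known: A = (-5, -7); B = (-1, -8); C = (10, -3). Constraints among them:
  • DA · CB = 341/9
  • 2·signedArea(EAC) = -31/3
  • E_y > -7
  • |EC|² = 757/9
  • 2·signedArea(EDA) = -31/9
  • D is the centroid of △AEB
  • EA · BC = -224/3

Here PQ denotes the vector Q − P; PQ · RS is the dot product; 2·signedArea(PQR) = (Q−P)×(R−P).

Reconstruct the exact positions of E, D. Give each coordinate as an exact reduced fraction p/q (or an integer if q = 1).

D = (-14/9, -7)
E = (4/3, -6)

1. E_x = 4/3  [EA · BC = -224/3 ∩ 2·signedArea(EAC) = -31/3]
2. E_y = -6  [EA · BC = -224/3 ∩ 2·signedArea(EAC) = -31/3]
   → E = (4/3, -6)
3. D_x = -14/9  [D is the centroid of △AEB]
4. D_y = -7  [D is the centroid of △AEB]
   → D = (-14/9, -7)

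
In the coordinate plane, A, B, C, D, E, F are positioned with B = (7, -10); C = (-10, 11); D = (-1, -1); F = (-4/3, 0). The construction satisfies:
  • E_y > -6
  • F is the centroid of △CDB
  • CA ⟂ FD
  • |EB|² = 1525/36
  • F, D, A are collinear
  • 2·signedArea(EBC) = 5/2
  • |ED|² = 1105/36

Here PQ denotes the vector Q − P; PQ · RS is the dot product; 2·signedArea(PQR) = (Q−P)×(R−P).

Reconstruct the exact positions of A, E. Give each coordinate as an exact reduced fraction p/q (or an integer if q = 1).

1. A_x = -11/2  [F, D, A are collinear ∩ CA ⟂ FD]
2. A_y = 25/2  [F, D, A are collinear ∩ CA ⟂ FD]
   → A = (-11/2, 25/2)
3. E_x = 17/6  [line -21·x + -17·y + -51/2 = 0 ∩ |EB|² = 1525/36]
4. E_y = -5  [line -21·x + -17·y + -51/2 = 0 ∩ |EB|² = 1525/36]
   → E = (17/6, -5)

A = (-11/2, 25/2)
E = (17/6, -5)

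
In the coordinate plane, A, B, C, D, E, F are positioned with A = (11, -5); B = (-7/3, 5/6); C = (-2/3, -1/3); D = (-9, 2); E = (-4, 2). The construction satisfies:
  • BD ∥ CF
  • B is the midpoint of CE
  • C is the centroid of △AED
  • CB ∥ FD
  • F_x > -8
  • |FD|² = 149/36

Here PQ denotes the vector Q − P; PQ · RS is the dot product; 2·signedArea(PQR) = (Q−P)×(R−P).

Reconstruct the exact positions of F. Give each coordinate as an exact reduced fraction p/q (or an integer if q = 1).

1. F_x = -22/3  [CB ∥ FD ∩ BD ∥ CF]
2. F_y = 5/6  [CB ∥ FD ∩ BD ∥ CF]
   → F = (-22/3, 5/6)

F = (-22/3, 5/6)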